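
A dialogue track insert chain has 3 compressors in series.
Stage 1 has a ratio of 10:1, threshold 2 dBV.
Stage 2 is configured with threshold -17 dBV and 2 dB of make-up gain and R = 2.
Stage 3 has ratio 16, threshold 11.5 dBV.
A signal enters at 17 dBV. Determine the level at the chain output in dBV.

-4.75 dBV

Stage 1: overshoot 15 dB → 15/10 = 1.5 dB → 3.5 dBV.
Stage 2: 20.5 dB above -17 dBV, reduced 2:1 to 10.25 dB above → -6.75 dBV; +2 dB make-up → -4.75 dBV.
Stage 3: -4.75 dBV is at or below the 11.5 dBV threshold — no compression; output -4.75 dBV.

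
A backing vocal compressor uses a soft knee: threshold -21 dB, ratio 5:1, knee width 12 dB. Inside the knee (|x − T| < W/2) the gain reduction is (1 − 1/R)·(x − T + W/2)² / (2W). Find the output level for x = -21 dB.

-22.2 dB

x − T + W/2 = -21 − (-21) + 6 = 6.
GR = (1 − 1/5) × 6² / 24 = 0.8 × 36 / 24 = 1.2 dB.
Output = -21 − 1.2 = -22.2 dB.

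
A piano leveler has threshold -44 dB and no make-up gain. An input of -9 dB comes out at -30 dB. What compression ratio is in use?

2.5:1

Input overshoot = -9 − (-44) = 35 dB; output overshoot = -30 − (-44) = 14 dB.
Ratio = 35 / 14 = 2.5.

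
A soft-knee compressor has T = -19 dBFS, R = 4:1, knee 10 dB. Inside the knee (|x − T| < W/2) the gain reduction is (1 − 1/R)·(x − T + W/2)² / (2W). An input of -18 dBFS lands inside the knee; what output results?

-19.35 dBFS

x − T + W/2 = -18 − (-19) + 5 = 6.
GR = (1 − 1/4) × 6² / 20 = 0.75 × 36 / 20 = 1.35 dB.
Output = -18 − 1.35 = -19.35 dBFS.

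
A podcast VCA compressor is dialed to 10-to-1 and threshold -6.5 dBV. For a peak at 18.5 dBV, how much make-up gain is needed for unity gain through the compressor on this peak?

Without make-up, output = threshold + overshoot/10 = -6.5 + 2.5 = -4 dBV.
Gap to target: 22.5 dB.

22.5 dB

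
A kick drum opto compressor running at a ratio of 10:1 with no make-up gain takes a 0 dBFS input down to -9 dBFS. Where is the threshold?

Gain reduction = 0 − (-9) = 9 dB; output overshoot = GR / (R − 1) = 9 / 9 = 1 dB.
Threshold = output − output overshoot = -9 − 1 = -10 dBFS.

-10 dBFS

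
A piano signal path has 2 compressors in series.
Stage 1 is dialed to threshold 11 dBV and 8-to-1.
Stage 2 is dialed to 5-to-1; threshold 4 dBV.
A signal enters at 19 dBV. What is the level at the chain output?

5.6 dBV

Stage 1: 8 dB above 11 dBV, reduced 8:1 to 1 dB above → 12 dBV.
Stage 2: 8 dB above 4 dBV, reduced 5:1 to 1.6 dB above → 5.6 dBV.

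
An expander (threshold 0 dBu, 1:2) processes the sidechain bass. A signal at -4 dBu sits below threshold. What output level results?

-8 dBu

Undershoot = 0 − (-4) = 4 dB.
At 1:2, that expands to 8 dB under threshold.
Output = 0 − 8 = -8 dBu.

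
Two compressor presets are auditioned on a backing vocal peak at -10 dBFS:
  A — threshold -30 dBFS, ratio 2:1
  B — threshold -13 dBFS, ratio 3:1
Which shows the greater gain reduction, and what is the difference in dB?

A, by 8 dB

A: GR = 20 − 20/2 = 10 dB.
B: GR = 3 − 3/3 = 2 dB.
Difference: 8 dB in favour of A.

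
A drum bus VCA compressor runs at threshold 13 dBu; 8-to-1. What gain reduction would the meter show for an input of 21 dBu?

7 dB

Overshoot = 21 − 13 = 8 dB.
After 8:1 compression the overshoot becomes 8/8 = 1 dB.
GR = overshoot in − overshoot out = 8 − 1 = 7 dB.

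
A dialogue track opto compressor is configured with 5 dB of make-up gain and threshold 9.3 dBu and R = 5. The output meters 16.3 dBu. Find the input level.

19.3 dBu

Remove make-up: 16.3 − 5 = 11.3 dBu.
Post-compression overshoot = 11.3 − 9.3 = 2 dB.
Input overshoot = R × output overshoot = 10 dB → input = 9.3 + 10 = 19.3 dBu.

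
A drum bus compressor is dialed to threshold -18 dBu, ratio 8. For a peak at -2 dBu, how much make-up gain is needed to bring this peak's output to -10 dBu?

6 dB

Without make-up, output = threshold + overshoot/8 = -18 + 2 = -16 dBu.
Gap to target: 6 dB.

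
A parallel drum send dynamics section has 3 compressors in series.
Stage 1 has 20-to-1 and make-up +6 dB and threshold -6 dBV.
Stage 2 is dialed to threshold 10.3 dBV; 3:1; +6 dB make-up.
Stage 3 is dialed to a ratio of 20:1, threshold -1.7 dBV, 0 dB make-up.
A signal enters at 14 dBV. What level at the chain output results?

-1.265 dBV

Stage 1: overshoot 20 dB → 20/20 = 1 dB → -5 dBV; +6 dB make-up → 1 dBV.
Stage 2: 1 dBV is at or below the 10.3 dBV threshold — no compression; make-up brings it to 7 dBV.
Stage 3: 7 dBV is 8.7 dB over -1.7 dBV; at 20:1 that becomes 0.435 dB over, giving -1.265 dBV.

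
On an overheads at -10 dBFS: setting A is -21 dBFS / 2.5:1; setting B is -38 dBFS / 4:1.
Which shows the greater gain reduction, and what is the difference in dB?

B, by 14.4 dB

A: 11 dB over, compressed to 4.4 dB over, so 6.6 dB of GR.
B: 28 dB over, compressed to 7 dB over, so 21 dB of GR.
B applies 14.4 dB more gain reduction.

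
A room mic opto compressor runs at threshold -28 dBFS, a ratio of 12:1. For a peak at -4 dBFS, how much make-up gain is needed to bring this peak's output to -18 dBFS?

8 dB

Overshoot 24 dB → 24/12 = 2 dB after compression, so the compressed level is -28 + 2 = -26 dBFS.
Make-up = target − compressed = -18 − (-26) = 8 dB.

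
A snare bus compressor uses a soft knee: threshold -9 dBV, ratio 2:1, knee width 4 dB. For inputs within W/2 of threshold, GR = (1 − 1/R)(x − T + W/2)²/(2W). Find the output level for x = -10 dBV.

x − T + W/2 = -10 − (-9) + 2 = 1.
GR = (1 − 1/2) × 1² / 8 = 0.5 × 1 / 8 = 0.0625 dB.
Output = -10 − 0.0625 = -10.0625 dBV.

-10.0625 dBV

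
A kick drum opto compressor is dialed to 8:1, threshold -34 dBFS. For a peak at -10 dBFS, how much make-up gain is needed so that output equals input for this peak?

Overshoot 24 dB → 24/8 = 3 dB after compression, so the compressed level is -34 + 3 = -31 dBFS.
Make-up = target − compressed = -10 − (-31) = 21 dB.

21 dB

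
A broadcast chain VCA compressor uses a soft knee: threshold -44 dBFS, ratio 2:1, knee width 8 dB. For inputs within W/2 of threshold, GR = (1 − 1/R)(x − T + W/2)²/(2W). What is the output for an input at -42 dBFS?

x − T + W/2 = -42 − (-44) + 4 = 6.
GR = (1 − 1/2) × 6² / 16 = 0.5 × 36 / 16 = 1.125 dB.
Output = -42 − 1.125 = -43.125 dBFS.

-43.125 dBFS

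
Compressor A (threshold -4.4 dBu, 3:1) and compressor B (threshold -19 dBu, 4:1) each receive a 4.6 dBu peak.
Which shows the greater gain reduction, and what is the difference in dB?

A: 9 dB over, compressed to 3 dB over, so 6 dB of GR.
B: 23.6 dB over, compressed to 5.9 dB over, so 17.7 dB of GR.
Difference: 11.7 dB in favour of B.

B, by 11.7 dB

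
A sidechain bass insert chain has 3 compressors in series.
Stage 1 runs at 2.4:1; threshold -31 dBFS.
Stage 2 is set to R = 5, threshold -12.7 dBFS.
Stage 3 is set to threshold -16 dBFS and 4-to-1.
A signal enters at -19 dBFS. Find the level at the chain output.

Stage 1: -19 dBFS is 12 dB over -31 dBFS; at 2.4:1 that becomes 5 dB over, giving -26 dBFS.
Stage 2: -26 dBFS is at or below the -12.7 dBFS threshold — no compression; output -26 dBFS.
Stage 3: below threshold (-26 ≤ -16); passes unchanged; output -26 dBFS.

-26 dBFS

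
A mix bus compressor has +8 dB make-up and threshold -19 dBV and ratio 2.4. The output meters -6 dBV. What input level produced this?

-7 dBV

Remove make-up: -6 − 8 = -14 dBV.
The compressed level sits -14 − (-19) = 5 dB over threshold.
Undo the ratio: input overshoot = 5 × 2.4 = 12 dB, giving input = -7 dBV.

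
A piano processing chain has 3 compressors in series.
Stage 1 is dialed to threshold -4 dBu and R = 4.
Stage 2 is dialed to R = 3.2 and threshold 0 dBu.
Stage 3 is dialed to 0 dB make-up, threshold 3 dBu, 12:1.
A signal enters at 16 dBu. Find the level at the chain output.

0.3125 dBu

Stage 1: 20 dB above -4 dBu, reduced 4:1 to 5 dB above → 1 dBu.
Stage 2: 1 dBu is 1 dB over 0 dBu; at 3.2:1 that becomes 0.3125 dB over, giving 0.3125 dBu.
Stage 3: below threshold (0.3125 ≤ 3); passes unchanged; output 0.3125 dBu.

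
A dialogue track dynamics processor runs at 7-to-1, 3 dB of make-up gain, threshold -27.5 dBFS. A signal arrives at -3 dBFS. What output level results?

-21 dBFS

Overshoot: -3 − (-27.5) = 24.5 dB.
At 7:1 the overshoot is divided by 7, leaving 3.5 dB above threshold.
That puts the output at -24 dBFS; make-up adds 3 dB, giving -21 dBFS.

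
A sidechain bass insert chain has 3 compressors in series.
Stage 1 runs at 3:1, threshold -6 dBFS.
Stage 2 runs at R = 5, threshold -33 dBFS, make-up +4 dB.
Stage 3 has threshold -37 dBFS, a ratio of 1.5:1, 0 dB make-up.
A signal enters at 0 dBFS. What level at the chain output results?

-27.8 dBFS

Stage 1: overshoot 6 dB → 6/3 = 2 dB → -4 dBFS.
Stage 2: 29 dB above -33 dBFS, reduced 5:1 to 5.8 dB above → -27.2 dBFS; +4 dB make-up → -23.2 dBFS.
Stage 3: overshoot 13.8 dB → 13.8/1.5 = 9.2 dB → -27.8 dBFS.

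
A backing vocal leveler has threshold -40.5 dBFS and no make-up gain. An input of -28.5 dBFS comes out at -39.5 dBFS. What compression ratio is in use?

Input overshoot = -28.5 − (-40.5) = 12 dB; output overshoot = -39.5 − (-40.5) = 1 dB.
Ratio = 12 / 1 = 12.

12:1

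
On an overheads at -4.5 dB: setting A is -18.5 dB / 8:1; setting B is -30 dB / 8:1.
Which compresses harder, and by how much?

B, by 10.0625 dB

A: overshoot 14 dB → output overshoot 1.75 dB → GR 12.25 dB.
B: overshoot 25.5 dB → output overshoot 3.1875 dB → GR 22.3125 dB.
Difference: 10.0625 dB in favour of B.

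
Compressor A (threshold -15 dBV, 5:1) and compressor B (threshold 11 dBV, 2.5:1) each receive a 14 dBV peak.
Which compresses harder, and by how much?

A, by 21.4 dB

A: 29 dB over, compressed to 5.8 dB over, so 23.2 dB of GR.
B: 3 dB over, compressed to 1.2 dB over, so 1.8 dB of GR.
Difference: 21.4 dB in favour of A.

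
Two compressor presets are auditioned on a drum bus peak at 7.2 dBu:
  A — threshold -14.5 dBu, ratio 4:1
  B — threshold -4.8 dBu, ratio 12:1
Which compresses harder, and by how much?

A: 21.7 dB over, compressed to 5.425 dB over, so 16.275 dB of GR.
B: 12 dB over, compressed to 1 dB over, so 11 dB of GR.
A reduces 5.275 dB more.

A, by 5.275 dB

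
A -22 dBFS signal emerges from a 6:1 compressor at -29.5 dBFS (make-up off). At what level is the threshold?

-31 dBFS

Gain reduction = -22 − (-29.5) = 7.5 dB; output overshoot = GR / (R − 1) = 7.5 / 5 = 1.5 dB.
Threshold = output − output overshoot = -29.5 − 1.5 = -31 dBFS.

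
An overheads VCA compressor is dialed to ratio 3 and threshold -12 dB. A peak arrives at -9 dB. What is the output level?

-11 dB

-9 dB sits 3 dB over threshold.
The 3 dB excess becomes 1 dB after 3:1 reduction.
So the level is -12 + 1 = -11 dB.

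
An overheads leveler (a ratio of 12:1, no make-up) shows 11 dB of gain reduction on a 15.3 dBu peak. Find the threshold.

3.3 dBu

Gain reduction = 15.3 − 4.3 = 11 dB; output overshoot = GR / (R − 1) = 11 / 11 = 1 dB.
Threshold = output − output overshoot = 4.3 − 1 = 3.3 dBu.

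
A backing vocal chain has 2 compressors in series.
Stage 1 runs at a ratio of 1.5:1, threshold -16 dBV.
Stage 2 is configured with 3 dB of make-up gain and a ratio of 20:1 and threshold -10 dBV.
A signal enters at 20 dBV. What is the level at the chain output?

Stage 1: 20 dBV is 36 dB over -16 dBV; at 1.5:1 that becomes 24 dB over, giving 8 dBV.
Stage 2: 8 dBV is 18 dB over -10 dBV; at 20:1 that becomes 0.9 dB over, giving -9.1 dBV; +3 dB make-up → -6.1 dBV.

-6.1 dBV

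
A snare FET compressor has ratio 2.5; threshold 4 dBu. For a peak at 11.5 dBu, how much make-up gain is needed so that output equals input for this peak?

4.5 dB

The peak compresses to 4 + 7.5/2.5 = 7 dBu.
To reach 11.5 dBu requires 11.5 − 7 = 4.5 dB of make-up.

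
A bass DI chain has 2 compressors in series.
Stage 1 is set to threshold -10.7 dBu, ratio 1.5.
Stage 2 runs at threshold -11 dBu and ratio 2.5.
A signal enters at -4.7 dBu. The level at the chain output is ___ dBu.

Stage 1: -4.7 dBu is 6 dB over -10.7 dBu; at 1.5:1 that becomes 4 dB over, giving -6.7 dBu.
Stage 2: -6.7 dBu is 4.3 dB over -11 dBu; at 2.5:1 that becomes 1.72 dB over, giving -9.28 dBu.

-9.28 dBu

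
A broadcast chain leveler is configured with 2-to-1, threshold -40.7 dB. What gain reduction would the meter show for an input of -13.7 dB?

Overshoot = -13.7 − (-40.7) = 27 dB.
At 2:1, output sits 27/2 = 13.5 dB above threshold.
GR = overshoot in − overshoot out = 27 − 13.5 = 13.5 dB.

13.5 dB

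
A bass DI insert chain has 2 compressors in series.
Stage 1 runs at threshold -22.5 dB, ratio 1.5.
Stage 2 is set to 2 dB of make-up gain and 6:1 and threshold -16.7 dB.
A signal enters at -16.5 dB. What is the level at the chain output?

Stage 1: 6 dB above -22.5 dB, reduced 1.5:1 to 4 dB above → -18.5 dB.
Stage 2: -18.5 dB ≤ -16.7 dB, so stage 2 doesn't engage; make-up brings it to -16.5 dB.

-16.5 dB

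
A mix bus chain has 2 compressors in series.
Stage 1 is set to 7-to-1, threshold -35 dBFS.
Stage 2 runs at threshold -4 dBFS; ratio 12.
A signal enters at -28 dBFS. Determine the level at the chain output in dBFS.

Stage 1: 7 dB above -35 dBFS, reduced 7:1 to 1 dB above → -34 dBFS.
Stage 2: -34 dBFS ≤ -4 dBFS, so stage 2 doesn't engage; output -34 dBFS.

-34 dBFS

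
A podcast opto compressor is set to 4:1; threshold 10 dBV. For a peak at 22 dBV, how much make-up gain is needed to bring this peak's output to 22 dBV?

Overshoot 12 dB → 12/4 = 3 dB after compression, so the compressed level is 10 + 3 = 13 dBV.
Make-up = target − compressed = 22 − 13 = 9 dB.

9 dB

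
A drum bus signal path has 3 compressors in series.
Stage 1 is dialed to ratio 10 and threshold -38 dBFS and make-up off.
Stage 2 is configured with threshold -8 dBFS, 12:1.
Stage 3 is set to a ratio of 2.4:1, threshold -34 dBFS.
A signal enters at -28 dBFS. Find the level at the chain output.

Stage 1: 10 dB above -38 dBFS, reduced 10:1 to 1 dB above → -37 dBFS.
Stage 2: below threshold (-37 ≤ -8); passes unchanged; output -37 dBFS.
Stage 3: below threshold (-37 ≤ -34); passes unchanged; output -37 dBFS.

-37 dBFS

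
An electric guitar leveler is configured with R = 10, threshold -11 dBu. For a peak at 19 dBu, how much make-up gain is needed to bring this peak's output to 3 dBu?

11 dB

The peak compresses to -11 + 30/10 = -8 dBu.
To reach 3 dBu requires 3 − (-8) = 11 dB of make-up.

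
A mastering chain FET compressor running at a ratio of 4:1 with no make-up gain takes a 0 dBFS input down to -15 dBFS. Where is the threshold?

-20 dBFS

Let T be the threshold. Output overshoot = (input overshoot)/R, so -15 − T = (0 − T)/4.
4·(-15 − T) = 0 − T → 3·T = -60 − 0 = -60.
T = -60/3 = -20 dBFS.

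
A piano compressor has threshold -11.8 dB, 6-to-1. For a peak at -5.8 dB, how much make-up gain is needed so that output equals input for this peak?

Overshoot 6 dB → 6/6 = 1 dB after compression, so the compressed level is -11.8 + 1 = -10.8 dB.
Make-up = target − compressed = -5.8 − (-10.8) = 5 dB.

5 dB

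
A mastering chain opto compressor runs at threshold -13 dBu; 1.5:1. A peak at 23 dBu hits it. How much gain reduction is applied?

12 dB

The signal is 36 dB above threshold.
At 1.5:1, output sits 36/1.5 = 24 dB above threshold.
GR = overshoot in − overshoot out = 36 − 24 = 12 dB.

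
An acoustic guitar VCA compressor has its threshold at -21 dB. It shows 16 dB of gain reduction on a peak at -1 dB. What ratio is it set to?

5:1

Input overshoot = -1 − (-21) = 20 dB.
Output overshoot = 20 − 16 = 4 dB.
Ratio = input overshoot / output overshoot = 20 / 4 = 5.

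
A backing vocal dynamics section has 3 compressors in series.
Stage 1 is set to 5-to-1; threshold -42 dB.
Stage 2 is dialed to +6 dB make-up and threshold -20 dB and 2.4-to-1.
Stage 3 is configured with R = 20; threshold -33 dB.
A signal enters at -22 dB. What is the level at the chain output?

-32.95 dB

Stage 1: 20 dB above -42 dB, reduced 5:1 to 4 dB above → -38 dB.
Stage 2: below threshold (-38 ≤ -20); passes unchanged; make-up brings it to -32 dB.
Stage 3: -32 dB is 1 dB over -33 dB; at 20:1 that becomes 0.05 dB over, giving -32.95 dB.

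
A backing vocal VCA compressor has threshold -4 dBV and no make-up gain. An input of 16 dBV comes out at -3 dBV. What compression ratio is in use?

Input overshoot = 16 − (-4) = 20 dB; output overshoot = -3 − (-4) = 1 dB.
Ratio = 20 / 1 = 20.

20:1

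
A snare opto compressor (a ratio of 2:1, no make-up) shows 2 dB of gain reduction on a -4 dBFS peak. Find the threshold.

Input is 4 dB above T (since output overshoot × R = input overshoot: (-6 − T)·2 = -4 − T gives T = -8 dBFS).
Check: -8 + (-4 − (-8))/2 = -8 + 2 = -6 dBFS. ✓

-8 dBFS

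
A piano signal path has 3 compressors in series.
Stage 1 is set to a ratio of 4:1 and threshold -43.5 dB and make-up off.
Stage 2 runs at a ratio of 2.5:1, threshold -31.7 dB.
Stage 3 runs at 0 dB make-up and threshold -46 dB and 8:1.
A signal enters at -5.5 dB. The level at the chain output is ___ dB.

-44.5 dB

Stage 1: -5.5 dB is 38 dB over -43.5 dB; at 4:1 that becomes 9.5 dB over, giving -34 dB.
Stage 2: below threshold (-34 ≤ -31.7); passes unchanged; output -34 dB.
Stage 3: -34 dB is 12 dB over -46 dB; at 8:1 that becomes 1.5 dB over, giving -44.5 dB.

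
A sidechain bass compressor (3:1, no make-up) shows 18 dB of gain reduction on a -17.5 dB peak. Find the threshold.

Input is 27 dB above T (since output overshoot × R = input overshoot: (-35.5 − T)·3 = -17.5 − T gives T = -44.5 dB).
Check: -44.5 + (-17.5 − (-44.5))/3 = -44.5 + 9 = -35.5 dB. ✓

-44.5 dB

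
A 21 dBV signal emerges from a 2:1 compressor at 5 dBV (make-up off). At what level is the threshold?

-11 dBV

Gain reduction = 21 − 5 = 16 dB; output overshoot = GR / (R − 1) = 16 / 1 = 16 dB.
Threshold = output − output overshoot = 5 − 16 = -11 dBV.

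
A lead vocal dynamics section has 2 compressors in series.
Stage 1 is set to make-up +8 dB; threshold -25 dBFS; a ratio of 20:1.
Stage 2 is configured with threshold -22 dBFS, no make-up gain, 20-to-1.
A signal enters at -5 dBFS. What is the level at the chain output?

Stage 1: -5 dBFS is 20 dB over -25 dBFS; at 20:1 that becomes 1 dB over, giving -24 dBFS; +8 dB make-up → -16 dBFS.
Stage 2: 6 dB above -22 dBFS, reduced 20:1 to 0.3 dB above → -21.7 dBFS.

-21.7 dBFS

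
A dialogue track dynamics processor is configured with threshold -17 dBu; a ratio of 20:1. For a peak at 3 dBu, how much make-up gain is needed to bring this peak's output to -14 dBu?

Without make-up, output = threshold + overshoot/20 = -17 + 1 = -16 dBu.
Gap to target: 2 dB.

2 dB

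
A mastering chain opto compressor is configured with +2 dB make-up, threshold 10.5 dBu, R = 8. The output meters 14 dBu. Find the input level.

Before make-up, the level was 14 − 2 = 12 dBu.
That's 1.5 dB above the 10.5 dBu threshold.
Undo the ratio: input overshoot = 1.5 × 8 = 12 dB, giving input = 22.5 dBu.

22.5 dBu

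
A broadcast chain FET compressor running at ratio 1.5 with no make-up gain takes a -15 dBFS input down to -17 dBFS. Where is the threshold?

Input is 6 dB above T (since output overshoot × R = input overshoot: (-17 − T)·1.5 = -15 − T gives T = -21 dBFS).
Check: -21 + (-15 − (-21))/1.5 = -21 + 4 = -17 dBFS. ✓

-21 dBFS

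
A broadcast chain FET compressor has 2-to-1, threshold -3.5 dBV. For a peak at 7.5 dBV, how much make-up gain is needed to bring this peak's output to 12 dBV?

Overshoot 11 dB → 11/2 = 5.5 dB after compression, so the compressed level is -3.5 + 5.5 = 2 dBV.
Make-up = target − compressed = 12 − 2 = 10 dB.

10 dB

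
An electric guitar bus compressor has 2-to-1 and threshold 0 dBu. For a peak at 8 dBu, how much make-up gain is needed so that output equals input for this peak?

Overshoot 8 dB → 8/2 = 4 dB after compression, so the compressed level is 0 + 4 = 4 dBu.
Make-up = target − compressed = 8 − 4 = 4 dB.

4 dB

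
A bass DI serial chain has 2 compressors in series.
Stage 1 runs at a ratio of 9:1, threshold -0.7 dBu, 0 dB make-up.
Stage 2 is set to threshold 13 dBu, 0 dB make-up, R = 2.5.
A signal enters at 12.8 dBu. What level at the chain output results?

0.8 dBu

Stage 1: overshoot 13.5 dB → 13.5/9 = 1.5 dB → 0.8 dBu.
Stage 2: below threshold (0.8 ≤ 13); passes unchanged; output 0.8 dBu.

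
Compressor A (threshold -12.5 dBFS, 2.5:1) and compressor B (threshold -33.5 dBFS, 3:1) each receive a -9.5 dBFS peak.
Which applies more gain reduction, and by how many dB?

A: GR = 3 − 3/2.5 = 1.8 dB.
B: GR = 24 − 24/3 = 16 dB.
Difference: 14.2 dB in favour of B.

B, by 14.2 dB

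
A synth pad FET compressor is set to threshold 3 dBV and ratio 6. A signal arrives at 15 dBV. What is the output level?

The input is 12 dB above the 3 dBV threshold.
6:1 compression reduces that to 12/6 = 2 dB over.
That puts the output at 5 dBV.

5 dBV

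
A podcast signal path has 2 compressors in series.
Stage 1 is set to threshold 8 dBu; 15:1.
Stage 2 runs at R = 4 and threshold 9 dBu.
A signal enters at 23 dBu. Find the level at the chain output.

Stage 1: overshoot 15 dB → 15/15 = 1 dB → 9 dBu.
Stage 2: below threshold (9 ≤ 9); passes unchanged; output 9 dBu.

9 dBu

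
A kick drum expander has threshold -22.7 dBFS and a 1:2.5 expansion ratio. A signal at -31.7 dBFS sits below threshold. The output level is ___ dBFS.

-45.2 dBFS

Undershoot = (-22.7) − (-31.7) = 9 dB.
At 1:2.5, that expands to 22.5 dB under threshold.
Output = -22.7 − 22.5 = -45.2 dBFS.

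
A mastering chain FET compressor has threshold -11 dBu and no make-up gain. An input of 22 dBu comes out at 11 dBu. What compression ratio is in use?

Input overshoot = 22 − (-11) = 33 dB; output overshoot = 11 − (-11) = 22 dB.
Ratio = 33 / 22 = 1.5.

1.5:1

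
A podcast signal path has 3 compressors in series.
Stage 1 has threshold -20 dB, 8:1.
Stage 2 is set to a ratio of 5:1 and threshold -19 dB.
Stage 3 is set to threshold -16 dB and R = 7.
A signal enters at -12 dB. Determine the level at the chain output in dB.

Stage 1: 8 dB above -20 dB, reduced 8:1 to 1 dB above → -19 dB.
Stage 2: -19 dB is at or below the -19 dB threshold — no compression; output -19 dB.
Stage 3: -19 dB ≤ -16 dB, so stage 3 doesn't engage; output -19 dB.

-19 dB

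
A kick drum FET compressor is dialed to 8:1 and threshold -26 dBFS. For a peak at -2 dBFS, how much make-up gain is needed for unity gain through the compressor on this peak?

21 dB

The peak compresses to -26 + 24/8 = -23 dBFS.
To reach -2 dBFS requires -2 − (-23) = 21 dB of make-up.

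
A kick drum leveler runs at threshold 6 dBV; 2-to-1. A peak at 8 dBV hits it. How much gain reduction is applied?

Overshoot = 8 − 6 = 2 dB.
At 2:1, output sits 2/2 = 1 dB above threshold.
So the signal is attenuated by 2 − 1 = 1 dB.

1 dB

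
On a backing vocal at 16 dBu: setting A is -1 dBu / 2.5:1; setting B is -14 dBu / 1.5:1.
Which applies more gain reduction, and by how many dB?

A: 17 dB over, compressed to 6.8 dB over, so 10.2 dB of GR.
B: 30 dB over, compressed to 20 dB over, so 10 dB of GR.
Difference: 0.2 dB in favour of A.

A, by 0.2 dB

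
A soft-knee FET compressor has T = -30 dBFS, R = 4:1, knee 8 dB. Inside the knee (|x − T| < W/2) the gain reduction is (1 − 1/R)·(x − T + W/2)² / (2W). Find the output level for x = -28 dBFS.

x − T + W/2 = -28 − (-30) + 4 = 6.
GR = (1 − 1/4) × 6² / 16 = 0.75 × 36 / 16 = 1.6875 dB.
Output = -28 − 1.6875 = -29.6875 dBFS.

-29.6875 dBFS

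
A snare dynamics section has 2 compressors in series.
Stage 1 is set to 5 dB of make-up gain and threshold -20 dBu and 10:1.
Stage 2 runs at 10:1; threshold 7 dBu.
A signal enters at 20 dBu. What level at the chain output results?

Stage 1: 20 dBu is 40 dB over -20 dBu; at 10:1 that becomes 4 dB over, giving -16 dBu; +5 dB make-up → -11 dBu.
Stage 2: -11 dBu ≤ 7 dBu, so stage 2 doesn't engage; output -11 dBu.

-11 dBu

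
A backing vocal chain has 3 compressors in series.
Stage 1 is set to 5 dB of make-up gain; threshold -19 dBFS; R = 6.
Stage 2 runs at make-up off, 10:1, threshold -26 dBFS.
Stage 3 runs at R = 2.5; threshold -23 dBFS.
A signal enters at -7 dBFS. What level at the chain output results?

Stage 1: overshoot 12 dB → 12/6 = 2 dB → -17 dBFS; +5 dB make-up → -12 dBFS.
Stage 2: -12 dBFS is 14 dB over -26 dBFS; at 10:1 that becomes 1.4 dB over, giving -24.6 dBFS.
Stage 3: -24.6 dBFS is at or below the -23 dBFS threshold — no compression; output -24.6 dBFS.

-24.6 dBFS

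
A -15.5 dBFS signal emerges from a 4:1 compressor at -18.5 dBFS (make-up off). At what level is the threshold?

-19.5 dBFS

Gain reduction = -15.5 − (-18.5) = 3 dB; output overshoot = GR / (R − 1) = 3 / 3 = 1 dB.
Threshold = output − output overshoot = -18.5 − 1 = -19.5 dBFS.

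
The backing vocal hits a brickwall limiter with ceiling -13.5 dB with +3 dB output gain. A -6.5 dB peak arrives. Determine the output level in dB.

The limiter clamps the peak to its -13.5 dB ceiling.
Output gain then adds 3 dB: -13.5 + 3 = -10.5 dB.

-10.5 dB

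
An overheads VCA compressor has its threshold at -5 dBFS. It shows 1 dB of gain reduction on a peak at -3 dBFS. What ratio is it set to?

Input overshoot = -3 − (-5) = 2 dB.
Output overshoot = 2 − 1 = 1 dB.
Ratio = input overshoot / output overshoot = 2 / 1 = 2.

2:1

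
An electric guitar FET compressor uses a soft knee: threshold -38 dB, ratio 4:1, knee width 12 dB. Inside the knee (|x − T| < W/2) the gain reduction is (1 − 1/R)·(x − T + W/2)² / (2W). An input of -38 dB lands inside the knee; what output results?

-39.125 dB

x − T + W/2 = -38 − (-38) + 6 = 6.
GR = (1 − 1/4) × 6² / 24 = 0.75 × 36 / 24 = 1.125 dB.
Output = -38 − 1.125 = -39.125 dB.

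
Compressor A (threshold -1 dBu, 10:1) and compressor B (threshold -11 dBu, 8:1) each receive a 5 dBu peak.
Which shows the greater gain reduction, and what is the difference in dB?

A: 6 dB over, compressed to 0.6 dB over, so 5.4 dB of GR.
B: 16 dB over, compressed to 2 dB over, so 14 dB of GR.
B applies 8.6 dB more gain reduction.

B, by 8.6 dB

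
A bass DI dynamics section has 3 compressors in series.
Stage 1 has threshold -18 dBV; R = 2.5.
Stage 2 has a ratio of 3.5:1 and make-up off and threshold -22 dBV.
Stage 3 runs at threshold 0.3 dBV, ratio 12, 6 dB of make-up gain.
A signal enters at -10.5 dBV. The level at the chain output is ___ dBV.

-14 dBV

Stage 1: -10.5 dBV is 7.5 dB over -18 dBV; at 2.5:1 that becomes 3 dB over, giving -15 dBV.
Stage 2: overshoot 7 dB → 7/3.5 = 2 dB → -20 dBV.
Stage 3: below threshold (-20 ≤ 0.3); passes unchanged; make-up brings it to -14 dBV.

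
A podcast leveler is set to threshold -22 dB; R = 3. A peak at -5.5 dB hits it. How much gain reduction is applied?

Overshoot = -5.5 − (-22) = 16.5 dB.
At 3:1, output sits 16.5/3 = 5.5 dB above threshold.
GR = overshoot in − overshoot out = 16.5 − 5.5 = 11 dB.

11 dB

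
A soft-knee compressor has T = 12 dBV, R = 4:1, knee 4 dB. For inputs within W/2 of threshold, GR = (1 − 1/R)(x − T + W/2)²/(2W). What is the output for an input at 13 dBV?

12.15625 dBV

x − T + W/2 = 13 − 12 + 2 = 3.
GR = (1 − 1/4) × 3² / 8 = 0.75 × 9 / 8 = 0.84375 dB.
Output = 13 − 0.84375 = 12.15625 dBV.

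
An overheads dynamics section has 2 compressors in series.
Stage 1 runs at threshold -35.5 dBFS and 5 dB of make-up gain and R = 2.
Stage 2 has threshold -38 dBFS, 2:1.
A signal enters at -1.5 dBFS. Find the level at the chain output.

-25.75 dBFS

Stage 1: overshoot 34 dB → 34/2 = 17 dB → -18.5 dBFS; +5 dB make-up → -13.5 dBFS.
Stage 2: 24.5 dB above -38 dBFS, reduced 2:1 to 12.25 dB above → -25.75 dBFS.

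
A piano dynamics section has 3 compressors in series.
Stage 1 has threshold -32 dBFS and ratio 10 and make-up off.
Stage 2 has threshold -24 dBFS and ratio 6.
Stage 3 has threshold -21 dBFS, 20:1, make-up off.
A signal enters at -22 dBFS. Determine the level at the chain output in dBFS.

-31 dBFS

Stage 1: -22 dBFS is 10 dB over -32 dBFS; at 10:1 that becomes 1 dB over, giving -31 dBFS.
Stage 2: -31 dBFS is at or below the -24 dBFS threshold — no compression; output -31 dBFS.
Stage 3: below threshold (-31 ≤ -21); passes unchanged; output -31 dBFS.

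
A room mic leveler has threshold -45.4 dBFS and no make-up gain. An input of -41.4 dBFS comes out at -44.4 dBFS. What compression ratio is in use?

Input overshoot = -41.4 − (-45.4) = 4 dB; output overshoot = -44.4 − (-45.4) = 1 dB.
Ratio = 4 / 1 = 4.

4:1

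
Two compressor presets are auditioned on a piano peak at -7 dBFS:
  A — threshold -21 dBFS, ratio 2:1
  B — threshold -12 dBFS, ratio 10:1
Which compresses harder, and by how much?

A: 14 dB over, compressed to 7 dB over, so 7 dB of GR.
B: 5 dB over, compressed to 0.5 dB over, so 4.5 dB of GR.
A reduces 2.5 dB more.

A, by 2.5 dB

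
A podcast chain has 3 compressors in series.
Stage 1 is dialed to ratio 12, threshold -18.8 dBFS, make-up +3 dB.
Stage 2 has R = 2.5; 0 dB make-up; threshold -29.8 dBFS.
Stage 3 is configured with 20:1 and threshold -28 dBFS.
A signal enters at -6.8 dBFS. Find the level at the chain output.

-27.79 dBFS

Stage 1: overshoot 12 dB → 12/12 = 1 dB → -17.8 dBFS; +3 dB make-up → -14.8 dBFS.
Stage 2: 15 dB above -29.8 dBFS, reduced 2.5:1 to 6 dB above → -23.8 dBFS.
Stage 3: overshoot 4.2 dB → 4.2/20 = 0.21 dB → -27.79 dBFS.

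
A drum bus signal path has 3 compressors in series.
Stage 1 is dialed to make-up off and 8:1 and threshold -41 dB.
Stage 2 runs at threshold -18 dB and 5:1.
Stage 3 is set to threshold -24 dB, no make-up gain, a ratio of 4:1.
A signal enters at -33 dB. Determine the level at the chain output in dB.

-40 dB

Stage 1: overshoot 8 dB → 8/8 = 1 dB → -40 dB.
Stage 2: below threshold (-40 ≤ -18); passes unchanged; output -40 dB.
Stage 3: -40 dB is at or below the -24 dB threshold — no compression; output -40 dB.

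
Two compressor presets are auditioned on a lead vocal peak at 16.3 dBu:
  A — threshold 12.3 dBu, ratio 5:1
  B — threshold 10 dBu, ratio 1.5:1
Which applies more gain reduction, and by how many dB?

A, by 1.1 dB

A: GR = 4 − 4/5 = 3.2 dB.
B: GR = 6.3 − 6.3/1.5 = 2.1 dB.
A reduces 1.1 dB more.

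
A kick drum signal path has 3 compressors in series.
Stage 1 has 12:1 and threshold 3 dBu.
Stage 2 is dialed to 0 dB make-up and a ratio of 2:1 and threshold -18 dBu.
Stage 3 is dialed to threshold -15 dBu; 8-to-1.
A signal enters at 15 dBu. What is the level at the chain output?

-14 dBu

Stage 1: 12 dB above 3 dBu, reduced 12:1 to 1 dB above → 4 dBu.
Stage 2: overshoot 22 dB → 22/2 = 11 dB → -7 dBu.
Stage 3: overshoot 8 dB → 8/8 = 1 dB → -14 dBu.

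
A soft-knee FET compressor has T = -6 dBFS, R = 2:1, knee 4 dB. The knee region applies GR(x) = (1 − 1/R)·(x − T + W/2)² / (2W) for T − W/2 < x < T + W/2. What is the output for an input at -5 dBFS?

x − T + W/2 = -5 − (-6) + 2 = 3.
GR = (1 − 1/2) × 3² / 8 = 0.5 × 9 / 8 = 0.5625 dB.
Output = -5 − 0.5625 = -5.5625 dBFS.

-5.5625 dBFS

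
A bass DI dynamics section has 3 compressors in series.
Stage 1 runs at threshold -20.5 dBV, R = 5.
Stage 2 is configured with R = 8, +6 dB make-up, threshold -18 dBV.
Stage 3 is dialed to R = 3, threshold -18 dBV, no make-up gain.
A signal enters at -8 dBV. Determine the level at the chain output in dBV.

Stage 1: 12.5 dB above -20.5 dBV, reduced 5:1 to 2.5 dB above → -18 dBV.
Stage 2: -18 dBV is at or below the -18 dBV threshold — no compression; make-up brings it to -12 dBV.
Stage 3: 6 dB above -18 dBV, reduced 3:1 to 2 dB above → -16 dBV.

-16 dBV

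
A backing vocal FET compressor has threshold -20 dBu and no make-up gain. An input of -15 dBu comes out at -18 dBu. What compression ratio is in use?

2.5:1

Input overshoot = -15 − (-20) = 5 dB; output overshoot = -18 − (-20) = 2 dB.
Ratio = 5 / 2 = 2.5.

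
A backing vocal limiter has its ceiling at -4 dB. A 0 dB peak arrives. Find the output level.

The limiter clamps the peak to its -4 dB ceiling.

-4 dB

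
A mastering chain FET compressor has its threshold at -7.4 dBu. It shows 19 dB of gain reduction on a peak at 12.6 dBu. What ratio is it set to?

20:1

Input overshoot = 12.6 − (-7.4) = 20 dB.
Output overshoot = 20 − 19 = 1 dB.
Ratio = input overshoot / output overshoot = 20 / 1 = 20.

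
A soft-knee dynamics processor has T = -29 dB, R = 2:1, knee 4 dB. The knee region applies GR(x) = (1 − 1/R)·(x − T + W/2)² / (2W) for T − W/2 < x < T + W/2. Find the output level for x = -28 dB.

x − T + W/2 = -28 − (-29) + 2 = 3.
GR = (1 − 1/2) × 3² / 8 = 0.5 × 9 / 8 = 0.5625 dB.
Output = -28 − 0.5625 = -28.5625 dB.

-28.5625 dB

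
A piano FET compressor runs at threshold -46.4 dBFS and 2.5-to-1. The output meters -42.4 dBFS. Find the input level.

-36.4 dBFS

That's 4 dB above the -46.4 dBFS threshold.
Input overshoot = R × output overshoot = 10 dB → input = -46.4 + 10 = -36.4 dBFS.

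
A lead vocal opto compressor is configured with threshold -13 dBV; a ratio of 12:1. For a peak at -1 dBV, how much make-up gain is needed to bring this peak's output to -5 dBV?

Overshoot 12 dB → 12/12 = 1 dB after compression, so the compressed level is -13 + 1 = -12 dBV.
Make-up = target − compressed = -5 − (-12) = 7 dB.

7 dB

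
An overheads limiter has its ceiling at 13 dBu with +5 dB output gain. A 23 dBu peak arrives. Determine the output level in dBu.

The limiter clamps the peak to its 13 dBu ceiling.
Output gain then adds 5 dB: 13 + 5 = 18 dBu.

18 dBu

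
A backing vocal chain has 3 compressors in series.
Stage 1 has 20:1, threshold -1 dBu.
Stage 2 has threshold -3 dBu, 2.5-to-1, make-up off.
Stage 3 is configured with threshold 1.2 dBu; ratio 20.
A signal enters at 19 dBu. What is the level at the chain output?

Stage 1: 20 dB above -1 dBu, reduced 20:1 to 1 dB above → 0 dBu.
Stage 2: 0 dBu is 3 dB over -3 dBu; at 2.5:1 that becomes 1.2 dB over, giving -1.8 dBu.
Stage 3: below threshold (-1.8 ≤ 1.2); passes unchanged; output -1.8 dBu.

-1.8 dBu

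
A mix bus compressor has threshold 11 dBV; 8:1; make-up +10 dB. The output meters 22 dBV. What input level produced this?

Stripping the +10 dB make-up gives 12 dBV at the gain stage.
Post-compression overshoot = 12 − 11 = 1 dB.
Input overshoot = R × output overshoot = 8 dB → input = 11 + 8 = 19 dBV.

19 dBV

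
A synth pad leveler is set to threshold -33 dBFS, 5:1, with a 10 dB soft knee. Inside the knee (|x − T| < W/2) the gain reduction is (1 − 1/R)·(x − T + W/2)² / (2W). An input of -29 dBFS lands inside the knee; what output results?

x − T + W/2 = -29 − (-33) + 5 = 9.
GR = (1 − 1/5) × 9² / 20 = 0.8 × 81 / 20 = 3.24 dB.
Output = -29 − 3.24 = -32.24 dBFS.

-32.24 dBFS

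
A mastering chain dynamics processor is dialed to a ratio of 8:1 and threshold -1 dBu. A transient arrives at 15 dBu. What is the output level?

1 dBu

15 dBu sits 16 dB over threshold.
At 8:1 the overshoot is divided by 8, leaving 2 dB above threshold.
So the level is -1 + 2 = 1 dBu.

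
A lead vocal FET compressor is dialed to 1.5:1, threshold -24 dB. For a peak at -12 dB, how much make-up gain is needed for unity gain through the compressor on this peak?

Overshoot 12 dB → 12/1.5 = 8 dB after compression, so the compressed level is -24 + 8 = -16 dB.
Make-up = target − compressed = -12 − (-16) = 4 dB.

4 dB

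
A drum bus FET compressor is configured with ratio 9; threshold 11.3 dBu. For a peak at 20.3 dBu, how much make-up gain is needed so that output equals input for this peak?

8 dB

Without make-up, output = threshold + overshoot/9 = 11.3 + 1 = 12.3 dBu.
Gap to target: 8 dB.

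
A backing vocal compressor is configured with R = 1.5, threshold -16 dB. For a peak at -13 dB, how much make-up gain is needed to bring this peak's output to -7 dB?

7 dB

Without make-up, output = threshold + overshoot/1.5 = -16 + 2 = -14 dB.
Gap to target: 7 dB.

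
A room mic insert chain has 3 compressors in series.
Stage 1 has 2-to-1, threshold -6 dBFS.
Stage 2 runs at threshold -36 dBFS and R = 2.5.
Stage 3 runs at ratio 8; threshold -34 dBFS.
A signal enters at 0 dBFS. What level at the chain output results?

-32.6 dBFS

Stage 1: overshoot 6 dB → 6/2 = 3 dB → -3 dBFS.
Stage 2: overshoot 33 dB → 33/2.5 = 13.2 dB → -22.8 dBFS.
Stage 3: overshoot 11.2 dB → 11.2/8 = 1.4 dB → -32.6 dBFS.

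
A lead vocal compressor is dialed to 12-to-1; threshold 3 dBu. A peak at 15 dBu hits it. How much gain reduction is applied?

15 dBu exceeds the threshold by 12 dB.
After 12:1 compression the overshoot becomes 12/12 = 1 dB.
GR = overshoot in − overshoot out = 12 − 1 = 11 dB.

11 dB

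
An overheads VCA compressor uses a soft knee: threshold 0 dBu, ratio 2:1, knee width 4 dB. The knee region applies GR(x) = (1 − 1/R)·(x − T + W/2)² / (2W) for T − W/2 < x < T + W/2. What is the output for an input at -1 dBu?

x − T + W/2 = -1 − 0 + 2 = 1.
GR = (1 − 1/2) × 1² / 8 = 0.5 × 1 / 8 = 0.0625 dB.
Output = -1 − 0.0625 = -1.0625 dBu.

-1.0625 dBu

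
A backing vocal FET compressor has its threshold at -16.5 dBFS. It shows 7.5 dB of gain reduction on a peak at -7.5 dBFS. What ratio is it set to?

6:1

Input overshoot = -7.5 − (-16.5) = 9 dB.
Output overshoot = 9 − 7.5 = 1.5 dB.
Ratio = input overshoot / output overshoot = 9 / 1.5 = 6.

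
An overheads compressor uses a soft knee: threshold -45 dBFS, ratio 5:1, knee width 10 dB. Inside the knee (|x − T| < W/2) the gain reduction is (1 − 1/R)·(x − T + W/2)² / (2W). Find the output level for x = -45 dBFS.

-46 dBFS

x − T + W/2 = -45 − (-45) + 5 = 5.
GR = (1 − 1/5) × 5² / 20 = 0.8 × 25 / 20 = 1 dB.
Output = -45 − 1 = -46 dBFS.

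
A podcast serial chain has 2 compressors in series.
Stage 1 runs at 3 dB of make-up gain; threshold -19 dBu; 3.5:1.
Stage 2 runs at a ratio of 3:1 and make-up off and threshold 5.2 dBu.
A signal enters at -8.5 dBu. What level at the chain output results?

Stage 1: 10.5 dB above -19 dBu, reduced 3.5:1 to 3 dB above → -16 dBu; +3 dB make-up → -13 dBu.
Stage 2: -13 dBu ≤ 5.2 dBu, so stage 2 doesn't engage; output -13 dBu.

-13 dBu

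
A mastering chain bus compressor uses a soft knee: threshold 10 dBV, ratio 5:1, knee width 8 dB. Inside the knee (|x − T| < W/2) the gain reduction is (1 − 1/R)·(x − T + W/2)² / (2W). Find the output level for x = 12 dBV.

10.2 dBV

x − T + W/2 = 12 − 10 + 4 = 6.
GR = (1 − 1/5) × 6² / 16 = 0.8 × 36 / 16 = 1.8 dB.
Output = 12 − 1.8 = 10.2 dBV.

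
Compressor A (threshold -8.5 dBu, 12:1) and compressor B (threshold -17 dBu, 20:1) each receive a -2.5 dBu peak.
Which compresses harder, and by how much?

B, by 8.275 dB

A: GR = 6 − 6/12 = 5.5 dB.
B: GR = 14.5 − 14.5/20 = 13.775 dB.
Difference: 8.275 dB in favour of B.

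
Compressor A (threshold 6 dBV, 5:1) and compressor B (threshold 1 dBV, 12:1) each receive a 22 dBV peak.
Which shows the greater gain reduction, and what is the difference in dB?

B, by 6.45 dB

A: 16 dB over, compressed to 3.2 dB over, so 12.8 dB of GR.
B: 21 dB over, compressed to 1.75 dB over, so 19.25 dB of GR.
B applies 6.45 dB more gain reduction.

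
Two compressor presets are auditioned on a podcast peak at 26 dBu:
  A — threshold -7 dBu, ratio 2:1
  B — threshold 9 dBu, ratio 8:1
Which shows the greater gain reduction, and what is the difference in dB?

A: GR = 33 − 33/2 = 16.5 dB.
B: GR = 17 − 17/8 = 14.875 dB.
A applies 1.625 dB more gain reduction.

A, by 1.625 dB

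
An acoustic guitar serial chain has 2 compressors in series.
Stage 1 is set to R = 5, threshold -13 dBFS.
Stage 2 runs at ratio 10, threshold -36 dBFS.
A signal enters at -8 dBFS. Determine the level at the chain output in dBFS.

Stage 1: overshoot 5 dB → 5/5 = 1 dB → -12 dBFS.
Stage 2: 24 dB above -36 dBFS, reduced 10:1 to 2.4 dB above → -33.6 dBFS.

-33.6 dBFS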